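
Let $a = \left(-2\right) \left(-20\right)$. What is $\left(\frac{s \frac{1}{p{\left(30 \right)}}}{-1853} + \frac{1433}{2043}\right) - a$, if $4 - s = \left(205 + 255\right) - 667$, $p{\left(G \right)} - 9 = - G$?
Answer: $- \frac{1041258986}{26499753} \approx -39.293$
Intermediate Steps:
$p{\left(G \right)} = 9 - G$
$s = 211$ ($s = 4 - \left(\left(205 + 255\right) - 667\right) = 4 - \left(460 - 667\right) = 4 - -207 = 4 + 207 = 211$)
$a = 40$
$\left(\frac{s \frac{1}{p{\left(30 \right)}}}{-1853} + \frac{1433}{2043}\right) - a = \left(\frac{211 \frac{1}{9 - 30}}{-1853} + \frac{1433}{2043}\right) - 40 = \left(\frac{211}{9 - 30} \left(- \frac{1}{1853}\right) + 1433 \cdot \frac{1}{2043}\right) - 40 = \left(\frac{211}{-21} \left(- \frac{1}{1853}\right) + \frac{1433}{2043}\right) - 40 = \left(211 \left(- \frac{1}{21}\right) \left(- \frac{1}{1853}\right) + \frac{1433}{2043}\right) - 40 = \left(\left(- \frac{211}{21}\right) \left(- \frac{1}{1853}\right) + \frac{1433}{2043}\right) - 40 = \left(\frac{211}{38913} + \frac{1433}{2043}\right) - 40 = \frac{18731134}{26499753} - 40 = - \frac{1041258986}{26499753}$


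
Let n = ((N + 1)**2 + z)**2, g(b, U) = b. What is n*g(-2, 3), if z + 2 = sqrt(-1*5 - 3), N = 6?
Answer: -4402 - 376*I*sqrt(2) ≈ -4402.0 - 531.74*I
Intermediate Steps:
z = -2 + 2*I*sqrt(2) (z = -2 + sqrt(-1*5 - 3) = -2 + sqrt(-5 - 3) = -2 + sqrt(-8) = -2 + 2*I*sqrt(2) ≈ -2.0 + 2.8284*I)
n = (47 + 2*I*sqrt(2))**2 (n = ((6 + 1)**2 + (-2 + 2*I*sqrt(2)))**2 = (7**2 + (-2 + 2*I*sqrt(2)))**2 = (49 + (-2 + 2*I*sqrt(2)))**2 = (47 + 2*I*sqrt(2))**2 ≈ 2201.0 + 265.87*I)
n*g(-2, 3) = (2201 + 188*I*sqrt(2))*(-2) = -4402 - 376*I*sqrt(2)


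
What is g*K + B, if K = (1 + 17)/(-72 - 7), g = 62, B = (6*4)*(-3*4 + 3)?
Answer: -18180/79 ≈ -230.13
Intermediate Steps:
B = -216 (B = 24*(-12 + 3) = 24*(-9) = -216)
K = -18/79 (K = 18/(-79) = 18*(-1/79) = -18/79 ≈ -0.22785)
g*K + B = 62*(-18/79) - 216 = -1116/79 - 216 = -18180/79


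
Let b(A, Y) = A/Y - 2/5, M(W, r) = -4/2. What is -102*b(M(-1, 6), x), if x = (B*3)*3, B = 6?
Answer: 2006/45 ≈ 44.578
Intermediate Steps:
M(W, r) = -2 (M(W, r) = -4*½ = -2)
x = 54 (x = (6*3)*3 = 18*3 = 54)
b(A, Y) = -⅖ + A/Y (b(A, Y) = A/Y - 2*⅕ = A/Y - ⅖ = -⅖ + A/Y)
-102*b(M(-1, 6), x) = -102*(-⅖ - 2/54) = -102*(-⅖ - 2*1/54) = -102*(-⅖ - 1/27) = -102*(-59)/135 = -1*(-2006/45) = 2006/45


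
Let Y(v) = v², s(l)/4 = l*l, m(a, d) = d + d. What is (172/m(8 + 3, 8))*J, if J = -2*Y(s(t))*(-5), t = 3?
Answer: 139320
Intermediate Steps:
m(a, d) = 2*d
s(l) = 4*l² (s(l) = 4*(l*l) = 4*l²)
J = 12960 (J = -2*(4*3²)²*(-5) = -2*(4*9)²*(-5) = -2*36²*(-5) = -2*1296*(-5) = -2592*(-5) = 12960)
(172/m(8 + 3, 8))*J = (172/((2*8)))*12960 = (172/16)*12960 = (172*(1/16))*12960 = (43/4)*12960 = 139320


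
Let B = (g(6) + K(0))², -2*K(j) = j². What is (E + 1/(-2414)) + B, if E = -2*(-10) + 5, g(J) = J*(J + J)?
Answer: 12574525/2414 ≈ 5209.0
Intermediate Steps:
g(J) = 2*J² (g(J) = J*(2*J) = 2*J²)
E = 25 (E = 20 + 5 = 25)
K(j) = -j²/2
B = 5184 (B = (2*6² - ½*0²)² = (2*36 - ½*0)² = (72 + 0)² = 72² = 5184)
(E + 1/(-2414)) + B = (25 + 1/(-2414)) + 5184 = (25 - 1/2414) + 5184 = 60349/2414 + 5184 = 12574525/2414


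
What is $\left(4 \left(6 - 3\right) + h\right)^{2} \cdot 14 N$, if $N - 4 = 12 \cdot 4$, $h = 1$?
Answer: $123032$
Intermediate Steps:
$N = 52$ ($N = 4 + 12 \cdot 4 = 4 + 48 = 52$)
$\left(4 \left(6 - 3\right) + h\right)^{2} \cdot 14 N = \left(4 \left(6 - 3\right) + 1\right)^{2} \cdot 14 \cdot 52 = \left(4 \cdot 3 + 1\right)^{2} \cdot 14 \cdot 52 = \left(12 + 1\right)^{2} \cdot 14 \cdot 52 = 13^{2} \cdot 14 \cdot 52 = 169 \cdot 14 \cdot 52 = 2366 \cdot 52 = 123032$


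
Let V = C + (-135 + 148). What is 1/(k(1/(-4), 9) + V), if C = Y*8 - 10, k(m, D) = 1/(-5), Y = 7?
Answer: 5/294 ≈ 0.017007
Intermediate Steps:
k(m, D) = -⅕ (k(m, D) = 1*(-⅕) = -⅕)
C = 46 (C = 7*8 - 10 = 56 - 10 = 46)
V = 59 (V = 46 + (-135 + 148) = 46 + 13 = 59)
1/(k(1/(-4), 9) + V) = 1/(-⅕ + 59) = 1/(294/5) = 5/294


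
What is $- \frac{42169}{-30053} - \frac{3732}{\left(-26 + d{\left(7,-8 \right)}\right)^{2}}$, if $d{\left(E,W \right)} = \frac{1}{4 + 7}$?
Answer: $- \frac{3381972097}{813684975} \approx -4.1564$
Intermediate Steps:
$d{\left(E,W \right)} = \frac{1}{11}$
$- \frac{42169}{-30053} - \frac{3732}{\left(-26 + d{\left(7,-8 \right)}\right)^{2}} = - \frac{42169}{-30053} - \frac{3732}{\left(-26 + \frac{1}{11}\right)^{2}} = \left(-42169\right) \left(- \frac{1}{30053}\right) - \frac{3732}{\left(- \frac{285}{11}\right)^{2}} = \frac{42169}{30053} - \frac{3732}{\frac{81225}{121}} = \frac{42169}{30053} - \frac{150524}{27075} = - \frac{3381972097}{813684975}$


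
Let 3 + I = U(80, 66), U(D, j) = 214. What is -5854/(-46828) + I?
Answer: 4943281/23414 ≈ 211.13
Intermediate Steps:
I = 211 (I = -3 + 214 = 211)
-5854/(-46828) + I = -5854/(-46828) + 211 = -5854*(-1/46828) + 211 = 2927/23414 + 211 = 4943281/23414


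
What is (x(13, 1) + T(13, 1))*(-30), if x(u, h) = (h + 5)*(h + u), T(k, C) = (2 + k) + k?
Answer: -3360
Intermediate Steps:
T(k, C) = 2 + 2*k
x(u, h) = (5 + h)*(h + u)
(x(13, 1) + T(13, 1))*(-30) = ((1² + 5*1 + 5*13 + 1*13) + (2 + 2*13))*(-30) = ((1 + 5 + 65 + 13) + (2 + 26))*(-30) = (84 + 28)*(-30) = 112*(-30) = -3360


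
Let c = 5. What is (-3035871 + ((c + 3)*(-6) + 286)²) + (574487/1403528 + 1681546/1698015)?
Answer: -7100125000672743247/2383211596920 ≈ -2.9792e+6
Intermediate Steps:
(-3035871 + ((c + 3)*(-6) + 286)²) + (574487/1403528 + 1681546/1698015) = (-3035871 + ((5 + 3)*(-6) + 286)²) + (574487/1403528 + 1681546/1698015) = (-3035871 + (8*(-6) + 286)²) + (574487*(1/1403528) + 1681546*(1/1698015)) = (-3035871 + (-48 + 286)²) + (574487/1403528 + 1681546/1698015) = (-3035871 + 238²) + 3335584437593/2383211596920 = (-3035871 + 56644) + 3335584437593/2383211596920 = -2979227 + 3335584437593/2383211596920 = -7100125000672743247/2383211596920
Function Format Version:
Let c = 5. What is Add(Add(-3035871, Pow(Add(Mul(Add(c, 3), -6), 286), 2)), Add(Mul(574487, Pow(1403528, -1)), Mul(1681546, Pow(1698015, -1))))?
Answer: Rational(-7100125000672743247, 2383211596920) ≈ -2.9792e+6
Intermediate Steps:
Add(Add(-3035871, Pow(Add(Mul(Add(c, 3), -6), 286), 2)), Add(Mul(574487, Pow(1403528, -1)), Mul(1681546, Pow(1698015, -1)))) = Add(Add(-3035871, Pow(Add(Mul(Add(5, 3), -6), 286), 2)), Add(Mul(574487, Pow(1403528, -1)), Mul(1681546, Pow(1698015, -1)))) = Add(Add(-3035871, Pow(Add(Mul(8, -6), 286), 2)), Add(Mul(574487, Rational(1, 1403528)), Mul(1681546, Rational(1, 1698015)))) = Add(Add(-3035871, Pow(Add(-48, 286), 2)), Add(Rational(574487, 1403528), Rational(1681546, 1698015))) = Add(Add(-3035871, Pow(238, 2)), Rational(3335584437593, 2383211596920)) = Add(Add(-3035871, 56644), Rational(3335584437593, 2383211596920)) = Add(-2979227, Rational(3335584437593, 2383211596920)) = Rational(-7100125000672743247, 2383211596920)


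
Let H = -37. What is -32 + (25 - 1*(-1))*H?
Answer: -994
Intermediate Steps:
-32 + (25 - 1*(-1))*H = -32 + (25 - 1*(-1))*(-37) = -32 + (25 + 1)*(-37) = -32 + 26*(-37) = -32 - 962 = -994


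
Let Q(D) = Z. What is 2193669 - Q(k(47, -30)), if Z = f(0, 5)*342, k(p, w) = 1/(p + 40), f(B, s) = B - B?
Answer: 2193669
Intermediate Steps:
f(B, s) = 0
k(p, w) = 1/(40 + p)
Z = 0 (Z = 0*342 = 0)
Q(D) = 0
2193669 - Q(k(47, -30)) = 2193669 - 1*0 = 2193669 + 0 = 2193669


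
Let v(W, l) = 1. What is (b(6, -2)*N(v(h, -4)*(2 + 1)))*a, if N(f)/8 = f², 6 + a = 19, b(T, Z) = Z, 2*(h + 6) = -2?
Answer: -1872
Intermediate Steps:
h = -7 (h = -6 + (½)*(-2) = -6 - 1 = -7)
a = 13 (a = -6 + 19 = 13)
N(f) = 8*f²
(b(6, -2)*N(v(h, -4)*(2 + 1)))*a = -16*(1*(2 + 1))²*13 = -16*(1*3)²*13 = -16*3²*13 = -16*9*13 = -2*72*13 = -144*13 = -1872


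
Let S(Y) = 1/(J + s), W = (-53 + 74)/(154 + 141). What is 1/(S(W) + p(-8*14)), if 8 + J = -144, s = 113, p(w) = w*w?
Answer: 39/489215 ≈ 7.9720e-5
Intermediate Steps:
p(w) = w²
J = -152 (J = -8 - 144 = -152)
W = 21/295 ≈ 0.071186
S(Y) = -1/39 (S(Y) = 1/(-152 + 113) = 1/(-39) = -1/39)
1/(S(W) + p(-8*14)) = 1/(-1/39 + (-8*14)²) = 1/(-1/39 + (-112)²) = 1/(-1/39 + 12544) = 1/(489215/39) = 39/489215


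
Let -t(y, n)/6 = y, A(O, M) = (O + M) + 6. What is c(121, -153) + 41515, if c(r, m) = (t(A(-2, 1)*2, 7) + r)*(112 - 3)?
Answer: 48164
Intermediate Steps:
A(O, M) = 6 + M + O (A(O, M) = (M + O) + 6 = 6 + M + O)
t(y, n) = -6*y
c(r, m) = -6540 + 109*r (c(r, m) = (-6*(6 + 1 - 2)*2 + r)*(112 - 3) = (-30*2 + r)*109 = (-6*10 + r)*109 = (-60 + r)*109 = -6540 + 109*r)
c(121, -153) + 41515 = (-6540 + 109*121) + 41515 = (-6540 + 13189) + 41515 = 6649 + 41515 = 48164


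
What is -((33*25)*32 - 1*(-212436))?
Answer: -238836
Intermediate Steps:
-((33*25)*32 - 1*(-212436)) = -(825*32 + 212436) = -(26400 + 212436) = -1*238836 = -238836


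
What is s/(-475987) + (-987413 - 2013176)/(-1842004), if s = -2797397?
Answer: 6581057819931/876769957948 ≈ 7.5060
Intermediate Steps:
s/(-475987) + (-987413 - 2013176)/(-1842004) = -2797397/(-475987) + (-987413 - 2013176)/(-1842004) = -2797397*(-1/475987) - 3000589*(-1/1842004) = 2797397/475987 + 3000589/1842004 = 6581057819931/876769957948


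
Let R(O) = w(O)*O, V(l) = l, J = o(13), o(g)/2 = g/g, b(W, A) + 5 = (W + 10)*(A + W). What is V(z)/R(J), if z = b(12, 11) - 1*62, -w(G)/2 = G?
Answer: -439/8 ≈ -54.875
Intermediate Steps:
b(W, A) = -5 + (10 + W)*(A + W) (b(W, A) = -5 + (W + 10)*(A + W) = -5 + (10 + W)*(A + W))
w(G) = -2*G
o(g) = 2 (o(g) = 2*(g/g) = 2*1 = 2)
z = 439 (z = (-5 + 12**2 + 10*11 + 10*12 + 11*12) - 1*62 = (-5 + 144 + 110 + 120 + 132) - 62 = 501 - 62 = 439)
J = 2
R(O) = -2*O**2 (R(O) = (-2*O)*O = -2*O**2)
V(z)/R(J) = 439/((-2*2**2)) = 439/((-2*4)) = 439/(-8) = 439*(-1/8) = -439/8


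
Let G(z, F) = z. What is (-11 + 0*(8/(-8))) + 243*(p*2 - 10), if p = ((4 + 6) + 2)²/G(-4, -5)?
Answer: -19937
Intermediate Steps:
p = -36 (p = ((4 + 6) + 2)²/(-4) = (10 + 2)²*(-¼) = 12²*(-¼) = 144*(-¼) = -36)
(-11 + 0*(8/(-8))) + 243*(p*2 - 10) = (-11 + 0*(8/(-8))) + 243*(-36*2 - 10) = (-11 + 0*(8*(-⅛))) + 243*(-72 - 10) = (-11 + 0*(-1)) + 243*(-82) = (-11 + 0) - 19926 = -11 - 19926 = -19937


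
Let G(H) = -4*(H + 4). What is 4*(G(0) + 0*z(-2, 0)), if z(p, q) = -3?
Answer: -64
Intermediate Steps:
G(H) = -16 - 4*H (G(H) = -4*(4 + H) = -16 - 4*H)
4*(G(0) + 0*z(-2, 0)) = 4*((-16 - 4*0) + 0*(-3)) = 4*((-16 + 0) + 0) = 4*(-16 + 0) = 4*(-16) = -64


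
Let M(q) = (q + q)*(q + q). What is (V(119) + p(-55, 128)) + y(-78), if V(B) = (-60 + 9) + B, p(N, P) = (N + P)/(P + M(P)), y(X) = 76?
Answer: 9455689/65664 ≈ 144.00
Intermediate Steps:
M(q) = 4*q**2 (M(q) = (2*q)*(2*q) = 4*q**2)
p(N, P) = (N + P)/(P + 4*P**2)
V(B) = -51 + B
(V(119) + p(-55, 128)) + y(-78) = ((-51 + 119) + (-55 + 128)/(128*(1 + 4*128))) + 76 = (68 + (1/128)*73/(1 + 512)) + 76 = (68 + (1/128)*73/513) + 76 = (68 + (1/128)*(1/513)*73) + 76 = (68 + 73/65664) + 76 = 4465225/65664 + 76 = 9455689/65664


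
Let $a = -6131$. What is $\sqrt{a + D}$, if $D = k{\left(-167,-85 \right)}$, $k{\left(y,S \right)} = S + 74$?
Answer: $i \sqrt{6142} \approx 78.371 i$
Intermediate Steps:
$k{\left(y,S \right)} = 74 + S$
$D = -11$ ($D = 74 - 85 = -11$)
$\sqrt{a + D} = \sqrt{-6131 - 11} = \sqrt{-6142} = i \sqrt{6142}$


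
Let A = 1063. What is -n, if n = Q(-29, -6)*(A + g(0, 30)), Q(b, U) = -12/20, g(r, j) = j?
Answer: 3279/5 ≈ 655.80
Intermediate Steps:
Q(b, U) = -3/5 (Q(b, U) = -12*1/20 = -3/5)
n = -3279/5 (n = -3*(1063 + 30)/5 = -3/5*1093 = -3279/5 ≈ -655.80)
-n = -1*(-3279/5) = 3279/5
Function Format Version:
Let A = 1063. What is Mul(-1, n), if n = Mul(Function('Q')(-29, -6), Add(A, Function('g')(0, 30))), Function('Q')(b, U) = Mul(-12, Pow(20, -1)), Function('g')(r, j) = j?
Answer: Rational(3279, 5) ≈ 655.80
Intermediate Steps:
Function('Q')(b, U) = Rational(-3, 5) (Function('Q')(b, U) = Mul(-12, Rational(1, 20)) = Rational(-3, 5))
n = Rational(-3279, 5) (n = Mul(Rational(-3, 5), Add(1063, 30)) = Mul(Rational(-3, 5), 1093) = Rational(-3279, 5) ≈ -655.80)
Mul(-1, n) = Mul(-1, Rational(-3279, 5)) = Rational(3279, 5)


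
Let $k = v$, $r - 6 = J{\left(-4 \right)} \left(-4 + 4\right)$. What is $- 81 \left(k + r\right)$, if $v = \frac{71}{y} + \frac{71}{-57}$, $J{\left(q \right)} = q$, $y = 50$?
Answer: $- \frac{475119}{950} \approx -500.13$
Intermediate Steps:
$v = \frac{497}{2850}$ ($v = \frac{71}{50} + \frac{71}{-57} = 71 \cdot \frac{1}{50} + 71 \left(- \frac{1}{57}\right) = \frac{71}{50} - \frac{71}{57} = \frac{497}{2850} \approx 0.17439$)
$r = 6$ ($r = 6 - 4 \left(-4 + 4\right) = 6 - 0 = 6 + 0 = 6$)
$k = \frac{497}{2850} \approx 0.17439$
$- 81 \left(k + r\right) = - 81 \left(\frac{497}{2850} + 6\right) = \left(-81\right) \frac{17597}{2850} = - \frac{475119}{950}$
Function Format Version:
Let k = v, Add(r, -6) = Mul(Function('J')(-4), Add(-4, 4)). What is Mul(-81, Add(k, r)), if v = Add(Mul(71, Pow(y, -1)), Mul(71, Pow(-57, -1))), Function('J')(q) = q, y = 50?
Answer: Rational(-475119, 950) ≈ -500.13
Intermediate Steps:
v = Rational(497, 2850) (v = Add(Mul(71, Pow(50, -1)), Mul(71, Pow(-57, -1))) = Add(Mul(71, Rational(1, 50)), Mul(71, Rational(-1, 57))) = Add(Rational(71, 50), Rational(-71, 57)) = Rational(497, 2850) ≈ 0.17439)
r = 6 (r = Add(6, Mul(-4, Add(-4, 4))) = Add(6, Mul(-4, 0)) = Add(6, 0) = 6)
k = Rational(497, 2850) ≈ 0.17439
Mul(-81, Add(k, r)) = Mul(-81, Add(Rational(497, 2850), 6)) = Mul(-81, Rational(17597, 2850)) = Rational(-475119, 950)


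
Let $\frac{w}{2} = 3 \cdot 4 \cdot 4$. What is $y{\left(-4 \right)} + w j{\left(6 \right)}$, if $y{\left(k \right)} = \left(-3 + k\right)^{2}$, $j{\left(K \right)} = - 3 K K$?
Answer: $-10319$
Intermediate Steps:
$j{\left(K \right)} = - 3 K^{2}$
$w = 96$ ($w = 2 \cdot 3 \cdot 4 \cdot 4 = 2 \cdot 12 \cdot 4 = 2 \cdot 48 = 96$)
$y{\left(-4 \right)} + w j{\left(6 \right)} = \left(-3 - 4\right)^{2} + 96 \left(- 3 \cdot 6^{2}\right) = \left(-7\right)^{2} + 96 \left(\left(-3\right) 36\right) = 49 + 96 \left(-108\right) = 49 - 10368 = -10319$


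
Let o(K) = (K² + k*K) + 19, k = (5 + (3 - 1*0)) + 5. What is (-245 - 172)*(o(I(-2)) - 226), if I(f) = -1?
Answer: 91323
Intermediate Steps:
k = 13 (k = (5 + (3 + 0)) + 5 = (5 + 3) + 5 = 8 + 5 = 13)
o(K) = 19 + K² + 13*K (o(K) = (K² + 13*K) + 19 = 19 + K² + 13*K)
(-245 - 172)*(o(I(-2)) - 226) = (-245 - 172)*((19 + (-1)² + 13*(-1)) - 226) = -417*((19 + 1 - 13) - 226) = -417*(7 - 226) = -417*(-219) = 91323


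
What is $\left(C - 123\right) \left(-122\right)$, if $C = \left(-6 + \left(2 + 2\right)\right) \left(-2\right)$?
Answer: $14518$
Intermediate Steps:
$C = 4$ ($C = \left(-6 + 4\right) \left(-2\right) = \left(-2\right) \left(-2\right) = 4$)
$\left(C - 123\right) \left(-122\right) = \left(4 - 123\right) \left(-122\right) = \left(-119\right) \left(-122\right) = 14518$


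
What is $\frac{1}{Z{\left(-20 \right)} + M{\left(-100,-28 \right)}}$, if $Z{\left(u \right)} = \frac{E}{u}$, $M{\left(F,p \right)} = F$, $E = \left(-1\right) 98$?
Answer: $- \frac{10}{951} \approx -0.010515$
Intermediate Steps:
$E = -98$
$Z{\left(u \right)} = - \frac{98}{u}$
$\frac{1}{Z{\left(-20 \right)} + M{\left(-100,-28 \right)}} = \frac{1}{- \frac{98}{-20} - 100} = \frac{1}{\left(-98\right) \left(- \frac{1}{20}\right) - 100} = \frac{1}{\frac{49}{10} - 100} = \frac{1}{- \frac{951}{10}} = - \frac{10}{951}$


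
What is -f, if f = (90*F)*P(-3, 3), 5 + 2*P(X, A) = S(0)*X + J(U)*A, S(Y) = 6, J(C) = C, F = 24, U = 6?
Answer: 5400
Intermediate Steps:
P(X, A) = -5/2 + 3*A + 3*X (P(X, A) = -5/2 + (6*X + 6*A)/2 = -5/2 + (6*A + 6*X)/2 = -5/2 + (3*A + 3*X) = -5/2 + 3*A + 3*X)
f = -5400 (f = (90*24)*(-5/2 + 3*3 + 3*(-3)) = 2160*(-5/2 + 9 - 9) = 2160*(-5/2) = -5400)
-f = -1*(-5400) = 5400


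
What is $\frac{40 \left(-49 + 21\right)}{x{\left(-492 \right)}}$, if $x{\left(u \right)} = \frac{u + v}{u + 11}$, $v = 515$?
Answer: $\frac{538720}{23} \approx 23423.0$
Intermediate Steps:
$x{\left(u \right)} = \frac{515 + u}{11 + u}$ ($x{\left(u \right)} = \frac{u + 515}{u + 11} = \frac{515 + u}{11 + u}$)
$\frac{40 \left(-49 + 21\right)}{x{\left(-492 \right)}} = \frac{40 \left(-49 + 21\right)}{\frac{1}{11 - 492} \left(515 - 492\right)} = \frac{40 \left(-28\right)}{\frac{1}{-481} \cdot 23} = - \frac{1120}{\left(- \frac{1}{481}\right) 23} = - \frac{1120}{- \frac{23}{481}} = \left(-1120\right) \left(- \frac{481}{23}\right) = \frac{538720}{23}$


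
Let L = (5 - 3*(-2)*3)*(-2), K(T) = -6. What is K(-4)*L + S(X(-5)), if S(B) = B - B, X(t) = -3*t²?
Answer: 276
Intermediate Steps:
S(B) = 0
L = -46 (L = (5 + 6*3)*(-2) = (5 + 18)*(-2) = 23*(-2) = -46)
K(-4)*L + S(X(-5)) = -6*(-46) + 0 = 276 + 0 = 276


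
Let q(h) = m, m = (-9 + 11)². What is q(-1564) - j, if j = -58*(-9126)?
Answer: -529304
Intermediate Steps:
j = 529308
m = 4 (m = 2² = 4)
q(h) = 4
q(-1564) - j = 4 - 1*529308 = 4 - 529308 = -529304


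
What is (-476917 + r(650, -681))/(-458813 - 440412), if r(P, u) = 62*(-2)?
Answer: 477041/899225 ≈ 0.53050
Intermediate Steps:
r(P, u) = -124
(-476917 + r(650, -681))/(-458813 - 440412) = (-476917 - 124)/(-458813 - 440412) = -477041/(-899225) = -477041*(-1/899225) = 477041/899225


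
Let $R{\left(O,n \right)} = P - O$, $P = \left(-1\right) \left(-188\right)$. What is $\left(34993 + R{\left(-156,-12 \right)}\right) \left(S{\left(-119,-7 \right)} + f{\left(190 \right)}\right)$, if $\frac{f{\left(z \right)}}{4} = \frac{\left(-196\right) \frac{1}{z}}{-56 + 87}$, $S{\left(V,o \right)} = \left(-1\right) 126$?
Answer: $- \frac{13126352694}{2945} \approx -4.4572 \cdot 10^{6}$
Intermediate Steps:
$P = 188$
$R{\left(O,n \right)} = 188 - O$
$S{\left(V,o \right)} = -126$
$f{\left(z \right)} = - \frac{784}{31 z}$ ($f{\left(z \right)} = 4 \frac{\left(-196\right) \frac{1}{z}}{-56 + 87} = 4 \frac{\left(-196\right) \frac{1}{z}}{31} = 4 - \frac{196}{z} \frac{1}{31} = 4 \left(- \frac{196}{31 z}\right) = - \frac{784}{31 z}$)
$\left(34993 + R{\left(-156,-12 \right)}\right) \left(S{\left(-119,-7 \right)} + f{\left(190 \right)}\right) = \left(34993 + \left(188 - -156\right)\right) \left(-126 - \frac{784}{31 \cdot 190}\right) = \left(34993 + \left(188 + 156\right)\right) \left(-126 - \frac{392}{2945}\right) = \left(34993 + 344\right) \left(-126 - \frac{392}{2945}\right) = 35337 \left(- \frac{371462}{2945}\right) = - \frac{13126352694}{2945}$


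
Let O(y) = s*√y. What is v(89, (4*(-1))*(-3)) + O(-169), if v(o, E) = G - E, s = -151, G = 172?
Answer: 160 - 1963*I ≈ 160.0 - 1963.0*I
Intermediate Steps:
O(y) = -151*√y
v(o, E) = 172 - E
v(89, (4*(-1))*(-3)) + O(-169) = (172 - 4*(-1)*(-3)) - 1963*I = (172 - (-4)*(-3)) - 1963*I = (172 - 1*12) - 1963*I = (172 - 12) - 1963*I = 160 - 1963*I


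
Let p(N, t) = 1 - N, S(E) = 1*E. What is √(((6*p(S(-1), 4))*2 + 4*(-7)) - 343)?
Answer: I*√347 ≈ 18.628*I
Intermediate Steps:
S(E) = E
√(((6*p(S(-1), 4))*2 + 4*(-7)) - 343) = √(((6*(1 - 1*(-1)))*2 + 4*(-7)) - 343) = √(((6*(1 + 1))*2 - 28) - 343) = √(((6*2)*2 - 28) - 343) = √((12*2 - 28) - 343) = √((24 - 28) - 343) = √(-4 - 343) = √(-347) = I*√347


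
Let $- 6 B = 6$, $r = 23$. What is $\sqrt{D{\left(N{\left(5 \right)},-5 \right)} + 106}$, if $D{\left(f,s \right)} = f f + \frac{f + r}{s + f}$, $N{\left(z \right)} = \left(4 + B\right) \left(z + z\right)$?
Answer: $\frac{\sqrt{25203}}{5} \approx 31.751$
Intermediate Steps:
$B = -1$ ($B = \left(- \frac{1}{6}\right) 6 = -1$)
$N{\left(z \right)} = 6 z$ ($N{\left(z \right)} = \left(4 - 1\right) \left(z + z\right) = 3 \cdot 2 z = 6 z$)
$D{\left(f,s \right)} = f^{2} + \frac{23 + f}{f + s}$ ($D{\left(f,s \right)} = f f + \frac{f + 23}{s + f} = f^{2} + \frac{23 + f}{f + s}$)
$\sqrt{D{\left(N{\left(5 \right)},-5 \right)} + 106} = \sqrt{\frac{23 + 6 \cdot 5 + \left(6 \cdot 5\right)^{3} - 5 \left(6 \cdot 5\right)^{2}}{6 \cdot 5 - 5} + 106} = \sqrt{\frac{23 + 30 + 30^{3} - 5 \cdot 30^{2}}{30 - 5} + 106} = \sqrt{\frac{23 + 30 + 27000 - 4500}{25} + 106} = \sqrt{\frac{1}{25} \cdot 22553 + 106} = \sqrt{\frac{22553}{25} + 106} = \sqrt{\frac{25203}{25}} = \frac{\sqrt{25203}}{5}$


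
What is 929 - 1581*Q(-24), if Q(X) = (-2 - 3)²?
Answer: -38596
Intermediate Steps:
Q(X) = 25 (Q(X) = (-5)² = 25)
929 - 1581*Q(-24) = 929 - 1581*25 = 929 - 39525 = -38596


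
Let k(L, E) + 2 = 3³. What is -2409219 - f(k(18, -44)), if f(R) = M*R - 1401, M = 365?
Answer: -2416943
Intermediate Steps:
k(L, E) = 25 (k(L, E) = -2 + 3³ = -2 + 27 = 25)
f(R) = -1401 + 365*R (f(R) = 365*R - 1401 = -1401 + 365*R)
-2409219 - f(k(18, -44)) = -2409219 - (-1401 + 365*25) = -2409219 - (-1401 + 9125) = -2409219 - 1*7724 = -2409219 - 7724 = -2416943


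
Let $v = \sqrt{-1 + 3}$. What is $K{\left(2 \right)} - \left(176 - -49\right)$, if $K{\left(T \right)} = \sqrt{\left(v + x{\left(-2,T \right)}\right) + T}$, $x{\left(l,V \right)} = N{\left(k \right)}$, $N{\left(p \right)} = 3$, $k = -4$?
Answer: $-225 + \sqrt{5 + \sqrt{2}} \approx -222.47$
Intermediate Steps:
$x{\left(l,V \right)} = 3$
$v = \sqrt{2} \approx 1.4142$
$K{\left(T \right)} = \sqrt{3 + T + \sqrt{2}}$ ($K{\left(T \right)} = \sqrt{\left(\sqrt{2} + 3\right) + T} = \sqrt{\left(3 + \sqrt{2}\right) + T} = \sqrt{3 + T + \sqrt{2}}$)
$K{\left(2 \right)} - \left(176 - -49\right) = \sqrt{3 + 2 + \sqrt{2}} - \left(176 - -49\right) = \sqrt{5 + \sqrt{2}} - \left(176 + 49\right) = \sqrt{5 + \sqrt{2}} - 225 = -225 + \sqrt{5 + \sqrt{2}}$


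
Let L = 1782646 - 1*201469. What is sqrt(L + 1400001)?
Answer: 3*sqrt(331242) ≈ 1726.6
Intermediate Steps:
L = 1581177 (L = 1782646 - 201469 = 1581177)
sqrt(L + 1400001) = sqrt(1581177 + 1400001) = sqrt(2981178) = 3*sqrt(331242)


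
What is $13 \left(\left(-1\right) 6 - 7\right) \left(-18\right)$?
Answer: $3042$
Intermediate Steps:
$13 \left(\left(-1\right) 6 - 7\right) \left(-18\right) = 13 \left(-6 - 7\right) \left(-18\right) = 13 \left(-13\right) \left(-18\right) = \left(-169\right) \left(-18\right) = 3042$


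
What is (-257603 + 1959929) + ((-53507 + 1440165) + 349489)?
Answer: 3438473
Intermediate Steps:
(-257603 + 1959929) + ((-53507 + 1440165) + 349489) = 1702326 + (1386658 + 349489) = 1702326 + 1736147 = 3438473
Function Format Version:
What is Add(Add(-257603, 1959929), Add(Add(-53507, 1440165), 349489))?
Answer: 3438473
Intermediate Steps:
Add(Add(-257603, 1959929), Add(Add(-53507, 1440165), 349489)) = Add(1702326, Add(1386658, 349489)) = Add(1702326, 1736147) = 3438473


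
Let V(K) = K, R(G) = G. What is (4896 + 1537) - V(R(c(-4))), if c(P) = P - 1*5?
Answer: 6442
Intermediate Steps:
c(P) = -5 + P (c(P) = P - 5 = -5 + P)
(4896 + 1537) - V(R(c(-4))) = (4896 + 1537) - (-5 - 4) = 6433 - 1*(-9) = 6433 + 9 = 6442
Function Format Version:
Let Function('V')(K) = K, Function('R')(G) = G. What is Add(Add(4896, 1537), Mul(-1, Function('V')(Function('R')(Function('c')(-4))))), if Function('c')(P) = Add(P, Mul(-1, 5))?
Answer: 6442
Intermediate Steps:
Function('c')(P) = Add(-5, P) (Function('c')(P) = Add(P, -5) = Add(-5, P))
Add(Add(4896, 1537), Mul(-1, Function('V')(Function('R')(Function('c')(-4))))) = Add(Add(4896, 1537), Mul(-1, Add(-5, -4))) = Add(6433, Mul(-1, -9)) = Add(6433, 9) = 6442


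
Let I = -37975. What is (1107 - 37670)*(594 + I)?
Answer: 1366761503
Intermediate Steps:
(1107 - 37670)*(594 + I) = (1107 - 37670)*(594 - 37975) = -36563*(-37381) = 1366761503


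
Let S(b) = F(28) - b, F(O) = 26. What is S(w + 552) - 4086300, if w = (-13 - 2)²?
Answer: -4087051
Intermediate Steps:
w = 225 (w = (-15)² = 225)
S(b) = 26 - b
S(w + 552) - 4086300 = (26 - (225 + 552)) - 4086300 = (26 - 1*777) - 4086300 = (26 - 777) - 4086300 = -751 - 4086300 = -4087051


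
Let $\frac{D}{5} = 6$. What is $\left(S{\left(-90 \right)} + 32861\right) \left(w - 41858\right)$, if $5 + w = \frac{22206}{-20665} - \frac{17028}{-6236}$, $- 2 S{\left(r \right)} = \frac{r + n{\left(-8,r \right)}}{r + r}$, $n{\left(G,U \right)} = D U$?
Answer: $- \frac{88614139871763901}{64433470} \approx -1.3753 \cdot 10^{9}$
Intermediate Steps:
$D = 30$ ($D = 5 \cdot 6 = 30$)
$n{\left(G,U \right)} = 30 U$
$S{\left(r \right)} = - \frac{31}{4}$ ($S{\left(r \right)} = - \frac{\left(r + 30 r\right) \frac{1}{r + r}}{2} = - \frac{31 r \frac{1}{2 r}}{2} = \left(- \frac{1}{2}\right) \frac{31}{2} = - \frac{31}{4}$)
$w = - \frac{107731924}{32216735}$ ($w = -5 + \left(\frac{22206}{-20665} - \frac{17028}{-6236}\right) = -5 + \left(22206 \left(- \frac{1}{20665}\right) - - \frac{4257}{1559}\right) = -5 + \left(- \frac{22206}{20665} + \frac{4257}{1559}\right) = -5 + \frac{53351751}{32216735} = - \frac{107731924}{32216735} \approx -3.344$)
$\left(S{\left(-90 \right)} + 32861\right) \left(w - 41858\right) = \left(- \frac{31}{4} + 32861\right) \left(- \frac{107731924}{32216735} - 41858\right) = \frac{131413}{4} \left(- \frac{1348635825554}{32216735}\right) = - \frac{88614139871763901}{64433470}$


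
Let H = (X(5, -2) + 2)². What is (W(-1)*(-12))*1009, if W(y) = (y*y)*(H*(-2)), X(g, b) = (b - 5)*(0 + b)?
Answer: 6199296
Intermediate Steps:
X(g, b) = b*(-5 + b) (X(g, b) = (-5 + b)*b = b*(-5 + b))
H = 256 (H = (-2*(-5 - 2) + 2)² = (-2*(-7) + 2)² = (14 + 2)² = 16² = 256)
W(y) = -512*y² (W(y) = (y*y)*(256*(-2)) = y²*(-512) = -512*y²)
(W(-1)*(-12))*1009 = (-512*(-1)²*(-12))*1009 = (-512*1*(-12))*1009 = -512*(-12)*1009 = 6144*1009 = 6199296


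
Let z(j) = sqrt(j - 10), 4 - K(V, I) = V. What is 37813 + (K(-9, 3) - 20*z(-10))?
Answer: 37826 - 40*I*sqrt(5) ≈ 37826.0 - 89.443*I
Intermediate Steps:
K(V, I) = 4 - V
z(j) = sqrt(-10 + j)
37813 + (K(-9, 3) - 20*z(-10)) = 37813 + ((4 - 1*(-9)) - 20*sqrt(-10 - 10)) = 37813 + ((4 + 9) - 40*I*sqrt(5)) = 37813 + (13 - 40*I*sqrt(5)) = 37826 - 40*I*sqrt(5)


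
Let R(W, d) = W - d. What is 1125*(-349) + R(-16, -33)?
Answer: -392608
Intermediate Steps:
1125*(-349) + R(-16, -33) = 1125*(-349) + (-16 - 1*(-33)) = -392625 + (-16 + 33) = -392625 + 17 = -392608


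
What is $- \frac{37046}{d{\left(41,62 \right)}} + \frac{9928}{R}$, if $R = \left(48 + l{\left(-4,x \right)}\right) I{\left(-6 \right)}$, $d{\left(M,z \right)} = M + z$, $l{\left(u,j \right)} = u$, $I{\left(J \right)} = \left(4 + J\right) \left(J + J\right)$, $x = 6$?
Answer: $- \frac{4762249}{13596} \approx -350.27$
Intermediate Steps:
$I{\left(J \right)} = 2 J \left(4 + J\right)$ ($I{\left(J \right)} = \left(4 + J\right) 2 J = 2 J \left(4 + J\right)$)
$R = 1056$ ($R = \left(48 - 4\right) 2 \left(-6\right) \left(4 - 6\right) = 44 \cdot 2 \left(-6\right) \left(-2\right) = 44 \cdot 24 = 1056$)
$- \frac{37046}{d{\left(41,62 \right)}} + \frac{9928}{R} = - \frac{37046}{41 + 62} + \frac{9928}{1056} = - \frac{37046}{103} + 9928 \cdot \frac{1}{1056} = \left(-37046\right) \frac{1}{103} + \frac{1241}{132} = - \frac{37046}{103} + \frac{1241}{132} = - \frac{4762249}{13596}$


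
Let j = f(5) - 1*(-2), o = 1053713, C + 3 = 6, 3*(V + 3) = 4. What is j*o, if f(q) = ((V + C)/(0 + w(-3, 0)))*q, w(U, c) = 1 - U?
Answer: 11590843/3 ≈ 3.8636e+6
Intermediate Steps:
V = -5/3 (V = -3 + (1/3)*4 = -3 + 4/3 = -5/3 ≈ -1.6667)
C = 3 (C = -3 + 6 = 3)
f(q) = q/3 (f(q) = ((-5/3 + 3)/(0 + (1 - 1*(-3))))*q = (4/(3*(0 + (1 + 3))))*q = (4/(3*(0 + 4)))*q = ((4/3)/4)*q = ((4/3)*(1/4))*q = q/3)
j = 11/3 (j = (1/3)*5 - 1*(-2) = 5/3 + 2 = 11/3 ≈ 3.6667)
j*o = (11/3)*1053713 = 11590843/3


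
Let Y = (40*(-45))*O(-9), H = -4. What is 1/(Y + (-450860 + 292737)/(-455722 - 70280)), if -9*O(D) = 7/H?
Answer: -526002/183942577 ≈ -0.0028596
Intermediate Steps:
O(D) = 7/36 (O(D) = -7/(9*(-4)) = -7*(-1)/(9*4) = -⅑*(-7/4) = 7/36)
Y = -350 (Y = (40*(-45))*(7/36) = -1800*7/36 = -350)
1/(Y + (-450860 + 292737)/(-455722 - 70280)) = 1/(-350 + (-450860 + 292737)/(-455722 - 70280)) = 1/(-350 - 158123/(-526002)) = 1/(-350 - 158123*(-1/526002)) = 1/(-350 + 158123/526002) = 1/(-183942577/526002) = -526002/183942577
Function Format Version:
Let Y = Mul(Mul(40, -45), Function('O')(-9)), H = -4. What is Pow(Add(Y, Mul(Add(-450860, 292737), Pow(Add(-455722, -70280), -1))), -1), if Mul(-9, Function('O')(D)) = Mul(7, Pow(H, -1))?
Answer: Rational(-526002, 183942577) ≈ -0.0028596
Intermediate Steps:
Function('O')(D) = Rational(7, 36) (Function('O')(D) = Mul(Rational(-1, 9), Mul(7, Pow(-4, -1))) = Mul(Rational(-1, 9), Mul(7, Rational(-1, 4))) = Mul(Rational(-1, 9), Rational(-7, 4)) = Rational(7, 36))
Y = -350 (Y = Mul(Mul(40, -45), Rational(7, 36)) = Mul(-1800, Rational(7, 36)) = -350)
Pow(Add(Y, Mul(Add(-450860, 292737), Pow(Add(-455722, -70280), -1))), -1) = Pow(Add(-350, Mul(Add(-450860, 292737), Pow(Add(-455722, -70280), -1))), -1) = Pow(Add(-350, Mul(-158123, Pow(-526002, -1))), -1) = Pow(Add(-350, Mul(-158123, Rational(-1, 526002))), -1) = Pow(Add(-350, Rational(158123, 526002)), -1) = Pow(Rational(-183942577, 526002), -1) = Rational(-526002, 183942577)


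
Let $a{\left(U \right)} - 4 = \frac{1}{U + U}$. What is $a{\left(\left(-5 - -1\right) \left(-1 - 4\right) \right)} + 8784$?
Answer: $\frac{351521}{40} \approx 8788.0$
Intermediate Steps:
$a{\left(U \right)} = 4 + \frac{1}{2 U}$ ($a{\left(U \right)} = 4 + \frac{1}{U + U} = 4 + \frac{1}{2 U}$)
$a{\left(\left(-5 - -1\right) \left(-1 - 4\right) \right)} + 8784 = \left(4 + \frac{1}{2 \left(-5 - -1\right) \left(-1 - 4\right)}\right) + 8784 = \left(4 + \frac{1}{2 \left(-5 + 1\right) \left(-5\right)}\right) + 8784 = \left(4 + \frac{1}{2 \left(\left(-4\right) \left(-5\right)\right)}\right) + 8784 = \left(4 + \frac{1}{2 \cdot 20}\right) + 8784 = \left(4 + \frac{1}{2} \cdot \frac{1}{20}\right) + 8784 = \left(4 + \frac{1}{40}\right) + 8784 = \frac{161}{40} + 8784 = \frac{351521}{40}$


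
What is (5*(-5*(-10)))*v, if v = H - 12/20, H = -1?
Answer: -400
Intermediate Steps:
v = -8/5 (v = -1 - 12/20 = -1 - 12*1/20 = -1 - ⅗ = -8/5 ≈ -1.6000)
(5*(-5*(-10)))*v = (5*(-5*(-10)))*(-8/5) = (5*50)*(-8/5) = 250*(-8/5) = -400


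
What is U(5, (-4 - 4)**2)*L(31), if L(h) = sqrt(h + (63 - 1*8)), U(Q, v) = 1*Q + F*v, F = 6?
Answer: 389*sqrt(86) ≈ 3607.4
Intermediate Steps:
U(Q, v) = Q + 6*v (U(Q, v) = 1*Q + 6*v = Q + 6*v)
L(h) = sqrt(55 + h) (L(h) = sqrt(h + (63 - 8)) = sqrt(h + 55) = sqrt(55 + h))
U(5, (-4 - 4)**2)*L(31) = (5 + 6*(-4 - 4)**2)*sqrt(55 + 31) = (5 + 6*(-8)**2)*sqrt(86) = (5 + 6*64)*sqrt(86) = (5 + 384)*sqrt(86) = 389*sqrt(86)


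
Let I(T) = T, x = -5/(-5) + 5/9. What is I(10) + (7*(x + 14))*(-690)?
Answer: -225370/3 ≈ -75123.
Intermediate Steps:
x = 14/9 (x = -5*(-1/5) + 5*(1/9) = 1 + 5/9 = 14/9 ≈ 1.5556)
I(10) + (7*(x + 14))*(-690) = 10 + (7*(14/9 + 14))*(-690) = 10 + (7*(140/9))*(-690) = 10 + (980/9)*(-690) = 10 - 225400/3 = -225370/3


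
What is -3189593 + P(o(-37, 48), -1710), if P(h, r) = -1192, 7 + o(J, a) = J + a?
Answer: -3190785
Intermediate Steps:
o(J, a) = -7 + J + a (o(J, a) = -7 + (J + a) = -7 + J + a)
-3189593 + P(o(-37, 48), -1710) = -3189593 - 1192 = -3190785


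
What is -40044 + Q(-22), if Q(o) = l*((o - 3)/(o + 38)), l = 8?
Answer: -80113/2 ≈ -40057.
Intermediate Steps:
Q(o) = 8*(-3 + o)/(38 + o) (Q(o) = 8*((o - 3)/(o + 38)) = 8*((-3 + o)/(38 + o)) = 8*(-3 + o)/(38 + o))
-40044 + Q(-22) = -40044 + 8*(-3 - 22)/(38 - 22) = -40044 + 8*(-25)/16 = -40044 + 8*(1/16)*(-25) = -40044 - 25/2 = -80113/2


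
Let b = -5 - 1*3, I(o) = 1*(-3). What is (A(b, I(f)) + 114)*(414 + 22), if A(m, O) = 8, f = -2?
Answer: 53192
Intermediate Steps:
I(o) = -3
b = -8 (b = -5 - 3 = -8)
(A(b, I(f)) + 114)*(414 + 22) = (8 + 114)*(414 + 22) = 122*436 = 53192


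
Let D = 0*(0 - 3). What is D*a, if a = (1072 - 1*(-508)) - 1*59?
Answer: 0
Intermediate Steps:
D = 0 (D = 0*(-3) = 0)
a = 1521 (a = (1072 + 508) - 59 = 1580 - 59 = 1521)
D*a = 0*1521 = 0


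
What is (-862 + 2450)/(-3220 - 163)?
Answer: -1588/3383 ≈ -0.46941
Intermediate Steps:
(-862 + 2450)/(-3220 - 163) = 1588/(-3383) = 1588*(-1/3383) = -1588/3383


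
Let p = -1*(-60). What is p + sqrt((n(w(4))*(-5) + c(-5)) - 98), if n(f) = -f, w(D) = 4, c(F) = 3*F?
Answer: 60 + I*sqrt(93) ≈ 60.0 + 9.6436*I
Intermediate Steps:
p = 60
p + sqrt((n(w(4))*(-5) + c(-5)) - 98) = 60 + sqrt((-1*4*(-5) + 3*(-5)) - 98) = 60 + sqrt((-4*(-5) - 15) - 98) = 60 + sqrt((20 - 15) - 98) = 60 + sqrt(5 - 98) = 60 + sqrt(-93) = 60 + I*sqrt(93)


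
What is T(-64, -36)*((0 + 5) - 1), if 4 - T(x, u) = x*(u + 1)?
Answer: -8944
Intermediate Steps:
T(x, u) = 4 - x*(1 + u) (T(x, u) = 4 - x*(u + 1) = 4 - x*(1 + u))
T(-64, -36)*((0 + 5) - 1) = (4 - 1*(-64) - 1*(-36)*(-64))*((0 + 5) - 1) = (4 + 64 - 2304)*(5 - 1) = -2236*4 = -8944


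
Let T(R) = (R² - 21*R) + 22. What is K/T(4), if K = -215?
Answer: 215/46 ≈ 4.6739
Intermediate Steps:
T(R) = 22 + R² - 21*R
K/T(4) = -215/(22 + 4² - 21*4) = -215/(22 + 16 - 84) = -215/(-46) = -215*(-1/46) = 215/46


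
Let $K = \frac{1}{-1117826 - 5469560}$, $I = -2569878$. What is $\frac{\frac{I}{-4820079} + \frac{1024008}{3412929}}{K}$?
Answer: $- \frac{771715682351408252}{140603311123} \approx -5.4886 \cdot 10^{6}$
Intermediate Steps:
$K = - \frac{1}{6587386}$ ($K = \frac{1}{-6587386} = - \frac{1}{6587386} \approx -1.5181 \cdot 10^{-7}$)
$\frac{\frac{I}{-4820079} + \frac{1024008}{3412929}}{K} = \frac{- \frac{2569878}{-4820079} + \frac{1024008}{3412929}}{- \frac{1}{6587386}} = \left(\left(-2569878\right) \left(- \frac{1}{4820079}\right) + 1024008 \cdot \frac{1}{3412929}\right) \left(-6587386\right) = \left(\frac{856626}{1606693} + \frac{341336}{1137643}\right) \left(-6587386\right) = \frac{1522956734366}{1827843044599} \left(-6587386\right) = - \frac{771715682351408252}{140603311123}$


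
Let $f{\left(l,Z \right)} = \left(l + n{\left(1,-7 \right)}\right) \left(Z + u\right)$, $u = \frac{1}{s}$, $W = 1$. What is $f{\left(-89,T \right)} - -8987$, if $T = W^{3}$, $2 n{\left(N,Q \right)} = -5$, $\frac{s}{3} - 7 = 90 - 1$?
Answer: $\frac{1707875}{192} \approx 8895.2$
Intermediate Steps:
$s = 288$ ($s = 21 + 3 \left(90 - 1\right) = 21 + 3 \cdot 89 = 21 + 267 = 288$)
$n{\left(N,Q \right)} = - \frac{5}{2}$ ($n{\left(N,Q \right)} = \frac{1}{2} \left(-5\right) = - \frac{5}{2}$)
$u = \frac{1}{288} \approx 0.0034722$
$T = 1$ ($T = 1^{3} = 1$)
$f{\left(l,Z \right)} = \left(- \frac{5}{2} + l\right) \left(\frac{1}{288} + Z\right)$ ($f{\left(l,Z \right)} = \left(l - \frac{5}{2}\right) \left(Z + \frac{1}{288}\right) = \left(- \frac{5}{2} + l\right) \left(\frac{1}{288} + Z\right)$)
$f{\left(-89,T \right)} - -8987 = \left(- \frac{5}{576} - \frac{5}{2} + \frac{1}{288} \left(-89\right) + 1 \left(-89\right)\right) - -8987 = \left(- \frac{5}{576} - \frac{5}{2} - \frac{89}{288} - 89\right) + 8987 = - \frac{17629}{192} + 8987 = \frac{1707875}{192}$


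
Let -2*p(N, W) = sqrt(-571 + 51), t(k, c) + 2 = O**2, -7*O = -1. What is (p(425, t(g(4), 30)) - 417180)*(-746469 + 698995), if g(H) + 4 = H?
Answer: 19805203320 + 47474*I*sqrt(130) ≈ 1.9805e+10 + 5.4129e+5*I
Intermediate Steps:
O = 1/7 (O = -1/7*(-1) = 1/7 ≈ 0.14286)
g(H) = -4 + H
t(k, c) = -97/49 (t(k, c) = -2 + (1/7)**2 = -2 + 1/49 = -97/49)
p(N, W) = -I*sqrt(130) (p(N, W) = -sqrt(-571 + 51)/2 = -I*sqrt(130))
(p(425, t(g(4), 30)) - 417180)*(-746469 + 698995) = (-I*sqrt(130) - 417180)*(-746469 + 698995) = (-417180 - I*sqrt(130))*(-47474) = 19805203320 + 47474*I*sqrt(130)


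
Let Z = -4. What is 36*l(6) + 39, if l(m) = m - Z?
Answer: 399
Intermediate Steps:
l(m) = 4 + m (l(m) = m - 1*(-4) = m + 4 = 4 + m)
36*l(6) + 39 = 36*(4 + 6) + 39 = 36*10 + 39 = 360 + 39 = 399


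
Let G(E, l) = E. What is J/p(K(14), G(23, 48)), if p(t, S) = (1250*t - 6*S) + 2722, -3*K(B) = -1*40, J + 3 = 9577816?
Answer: 28733439/57752 ≈ 497.53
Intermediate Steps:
J = 9577813 (J = -3 + 9577816 = 9577813)
K(B) = 40/3 (K(B) = -(-1)*40/3 = -1/3*(-40) = 40/3)
p(t, S) = 2722 - 6*S + 1250*t (p(t, S) = (-6*S + 1250*t) + 2722 = 2722 - 6*S + 1250*t)
J/p(K(14), G(23, 48)) = 9577813/(2722 - 6*23 + 1250*(40/3)) = 9577813/(2722 - 138 + 50000/3) = 9577813/(57752/3) = 9577813*(3/57752) = 28733439/57752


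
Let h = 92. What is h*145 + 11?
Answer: 13351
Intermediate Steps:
h*145 + 11 = 92*145 + 11 = 13340 + 11 = 13351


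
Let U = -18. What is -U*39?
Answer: 702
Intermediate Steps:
-U*39 = -1*(-18)*39 = 18*39 = 702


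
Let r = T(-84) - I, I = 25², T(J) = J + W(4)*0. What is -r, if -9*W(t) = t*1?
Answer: 709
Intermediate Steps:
W(t) = -t/9
T(J) = J (T(J) = J - ⅑*4*0 = J - 4/9*0 = J + 0 = J)
I = 625
r = -709 (r = -84 - 1*625 = -84 - 625 = -709)
-r = -1*(-709) = 709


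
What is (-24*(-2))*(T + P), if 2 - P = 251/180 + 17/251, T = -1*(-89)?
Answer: 16181276/3765 ≈ 4297.8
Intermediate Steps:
T = 89
P = 24299/45180 (P = 2 - (251/180 + 17/251) = 2 - 1*66061/45180 = 2 - 66061/45180 = 24299/45180 ≈ 0.53783)
(-24*(-2))*(T + P) = (-24*(-2))*(89 + 24299/45180) = 48*(4045319/45180) = 16181276/3765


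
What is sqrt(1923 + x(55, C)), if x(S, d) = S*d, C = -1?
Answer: 2*sqrt(467) ≈ 43.220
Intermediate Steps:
sqrt(1923 + x(55, C)) = sqrt(1923 + 55*(-1)) = sqrt(1923 - 55) = sqrt(1868) = 2*sqrt(467)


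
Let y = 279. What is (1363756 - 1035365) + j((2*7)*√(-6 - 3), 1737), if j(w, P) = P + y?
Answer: 330407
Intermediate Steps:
j(w, P) = 279 + P (j(w, P) = P + 279 = 279 + P)
(1363756 - 1035365) + j((2*7)*√(-6 - 3), 1737) = (1363756 - 1035365) + (279 + 1737) = 328391 + 2016 = 330407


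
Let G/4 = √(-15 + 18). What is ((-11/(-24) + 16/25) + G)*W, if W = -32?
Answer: -2636/75 - 128*√3 ≈ -256.85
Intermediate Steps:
G = 4*√3 (G = 4*√(-15 + 18) = 4*√3 ≈ 6.9282)
((-11/(-24) + 16/25) + G)*W = ((-11/(-24) + 16/25) + 4*√3)*(-32) = ((-11*(-1/24) + 16*(1/25)) + 4*√3)*(-32) = ((11/24 + 16/25) + 4*√3)*(-32) = (659/600 + 4*√3)*(-32) = -2636/75 - 128*√3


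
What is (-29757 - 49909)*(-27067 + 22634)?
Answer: 353159378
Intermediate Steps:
(-29757 - 49909)*(-27067 + 22634) = -79666*(-4433) = 353159378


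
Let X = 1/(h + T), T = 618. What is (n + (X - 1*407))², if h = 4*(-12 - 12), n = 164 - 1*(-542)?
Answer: 24360654241/272484 ≈ 89402.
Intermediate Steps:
n = 706 (n = 164 + 542 = 706)
h = -96 (h = 4*(-24) = -96)
X = 1/522 (X = 1/(-96 + 618) = 1/522 ≈ 0.0019157)
(n + (X - 1*407))² = (706 + (1/522 - 1*407))² = (706 + (1/522 - 407))² = (706 - 212453/522)² = (156079/522)² = 24360654241/272484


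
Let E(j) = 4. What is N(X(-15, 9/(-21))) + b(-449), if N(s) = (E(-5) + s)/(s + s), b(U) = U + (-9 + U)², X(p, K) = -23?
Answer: 9628509/46 ≈ 2.0932e+5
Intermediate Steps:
N(s) = (4 + s)/(2*s) (N(s) = (4 + s)/(s + s) = (4 + s)/((2*s)) = (4 + s)*(1/(2*s)) = (4 + s)/(2*s))
N(X(-15, 9/(-21))) + b(-449) = (½)*(4 - 23)/(-23) + (-449 + (-9 - 449)²) = (½)*(-1/23)*(-19) + (-449 + (-458)²) = 19/46 + (-449 + 209764) = 19/46 + 209315 = 9628509/46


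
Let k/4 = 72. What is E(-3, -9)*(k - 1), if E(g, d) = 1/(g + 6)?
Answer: 287/3 ≈ 95.667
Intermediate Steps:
k = 288 (k = 4*72 = 288)
E(g, d) = 1/(6 + g)
E(-3, -9)*(k - 1) = (288 - 1)/(6 - 3) = 287/3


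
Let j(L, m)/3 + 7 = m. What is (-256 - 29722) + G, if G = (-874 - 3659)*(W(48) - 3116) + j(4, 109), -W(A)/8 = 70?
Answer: 16633636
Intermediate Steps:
j(L, m) = -21 + 3*m
W(A) = -560 (W(A) = -8*70 = -560)
G = 16663614 (G = (-874 - 3659)*(-560 - 3116) + (-21 + 3*109) = -4533*(-3676) + (-21 + 327) = 16663308 + 306 = 16663614)
(-256 - 29722) + G = (-256 - 29722) + 16663614 = -29978 + 16663614 = 16633636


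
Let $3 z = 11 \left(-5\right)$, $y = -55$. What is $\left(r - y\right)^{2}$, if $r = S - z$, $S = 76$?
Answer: $\frac{200704}{9} \approx 22300.0$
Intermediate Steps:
$z = - \frac{55}{3}$ ($z = \frac{11 \left(-5\right)}{3} = \frac{1}{3} \left(-55\right) = - \frac{55}{3} \approx -18.333$)
$r = \frac{283}{3}$ ($r = 76 - - \frac{55}{3} = 76 + \frac{55}{3} = \frac{283}{3} \approx 94.333$)
$\left(r - y\right)^{2} = \left(\frac{283}{3} - -55\right)^{2} = \left(\frac{283}{3} + 55\right)^{2} = \left(\frac{448}{3}\right)^{2} = \frac{200704}{9}$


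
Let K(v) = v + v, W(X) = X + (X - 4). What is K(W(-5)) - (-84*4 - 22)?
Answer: 330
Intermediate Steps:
W(X) = -4 + 2*X (W(X) = X + (-4 + X) = -4 + 2*X)
K(v) = 2*v
K(W(-5)) - (-84*4 - 22) = 2*(-4 + 2*(-5)) - (-84*4 - 22) = 2*(-4 - 10) - (-336 - 22) = 2*(-14) - 1*(-358) = -28 + 358 = 330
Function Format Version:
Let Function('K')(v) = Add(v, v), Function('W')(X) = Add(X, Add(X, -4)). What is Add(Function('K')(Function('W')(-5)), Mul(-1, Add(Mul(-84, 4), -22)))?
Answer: 330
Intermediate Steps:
Function('W')(X) = Add(-4, Mul(2, X)) (Function('W')(X) = Add(X, Add(-4, X)) = Add(-4, Mul(2, X)))
Function('K')(v) = Mul(2, v)
Add(Function('K')(Function('W')(-5)), Mul(-1, Add(Mul(-84, 4), -22))) = Add(Mul(2, Add(-4, Mul(2, -5))), Mul(-1, Add(Mul(-84, 4), -22))) = Add(Mul(2, Add(-4, -10)), Mul(-1, Add(-336, -22))) = Add(Mul(2, -14), Mul(-1, -358)) = Add(-28, 358) = 330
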